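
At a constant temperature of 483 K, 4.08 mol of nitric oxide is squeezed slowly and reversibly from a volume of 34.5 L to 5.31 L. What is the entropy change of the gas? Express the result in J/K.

ΔS_gas = -63.5 J/K

For an isothermal ideal gas ΔS_gas = nR ln(V₂/V₁) = 4.08 × 8.314 × ln(5.31/34.5) = -63.5 J/K.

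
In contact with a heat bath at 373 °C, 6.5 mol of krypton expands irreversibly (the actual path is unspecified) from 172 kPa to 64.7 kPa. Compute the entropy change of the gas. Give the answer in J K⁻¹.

ΔS_gas = 52.8 J/K

Entropy is a state function, so ΔS_gas depends only on the end states.
For an isothermal ideal gas ΔS_gas = nR ln(P₁/P₂) = 6.5 × 8.314 × ln(172/64.7) = 52.8 J/K.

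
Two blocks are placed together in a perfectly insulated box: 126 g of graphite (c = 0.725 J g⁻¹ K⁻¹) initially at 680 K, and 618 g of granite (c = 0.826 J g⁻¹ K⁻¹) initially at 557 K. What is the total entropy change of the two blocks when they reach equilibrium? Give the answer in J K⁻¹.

ΔS_total = 1.61 J/K

Energy balance: T_f = (m₁c₁T₁ + m₂c₂T₂)/(m₁c₁ + m₂c₂) = 575.67 K.
ΔS₁ = m₁c₁ ln(T_f/T₁) = 91.35 × ln(575.67/680) = -15.22 J/K.
ΔS₂ = m₂c₂ ln(T_f/T₂) = 510.468 × ln(575.67/557) = 16.83 J/K.
ΔS_total = -15.22 + 16.83 = 1.61 J/K.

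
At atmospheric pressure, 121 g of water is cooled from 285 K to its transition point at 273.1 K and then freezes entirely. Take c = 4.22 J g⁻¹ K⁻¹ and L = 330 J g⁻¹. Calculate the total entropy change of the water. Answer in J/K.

ΔS = -168 J/K

Cooling step: ΔS₁ = m c ln(T_tr/T_i) = 121 × 4.22 × ln(273.1/285) = -21.78 J/K.
Phase change: ΔS₂ = −mL/T_tr = −121 × 330 / 273.1 = -146.2 J/K.
ΔS_total = (-21.78) + (-146.2) = -168 J/K.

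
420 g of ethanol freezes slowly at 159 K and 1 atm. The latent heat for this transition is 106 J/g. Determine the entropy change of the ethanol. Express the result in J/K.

Heat released by the substance: Q = −mL = −420 × 106 = −44520 J.
At constant T, ΔS = Q_rev/T = −44520 / 159 = -280 J/K.

ΔS = -280 J/K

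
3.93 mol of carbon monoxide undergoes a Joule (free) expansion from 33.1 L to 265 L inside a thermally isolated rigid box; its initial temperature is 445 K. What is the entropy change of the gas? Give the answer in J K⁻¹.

ΔS_gas = 68 J/K

No heat is exchanged and no work is done, so the ideal-gas temperature stays constant.
Entropy is a state function; using a reversible isothermal path, ΔS_gas = nR ln(V₂/V₁) = 3.93 × 8.314 × ln(265/33.1) = 68 J/K.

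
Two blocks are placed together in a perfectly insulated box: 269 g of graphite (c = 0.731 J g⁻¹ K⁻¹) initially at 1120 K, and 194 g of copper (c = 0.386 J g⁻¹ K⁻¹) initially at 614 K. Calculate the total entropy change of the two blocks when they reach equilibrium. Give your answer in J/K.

Energy balance: T_f = (m₁c₁T₁ + m₂c₂T₂)/(m₁c₁ + m₂c₂) = 980.45 K.
ΔS₁ = m₁c₁ ln(T_f/T₁) = 196.639 × ln(980.45/1120) = -26.17 J/K.
ΔS₂ = m₂c₂ ln(T_f/T₂) = 74.884 × ln(980.45/614) = 35.05 J/K.
ΔS_total = -26.17 + 35.05 = 8.88 J/K.

ΔS_total = 8.88 J/K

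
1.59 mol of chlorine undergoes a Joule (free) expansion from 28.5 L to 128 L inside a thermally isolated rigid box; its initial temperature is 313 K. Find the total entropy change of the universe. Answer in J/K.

ΔS_universe = 19.9 J/K

For an ideal gas in free expansion Q = 0 and W = 0, so T is unchanged.
Entropy is a state function; using a reversible isothermal path, ΔS_gas = nR ln(V₂/V₁) = 1.59 × 8.314 × ln(128/28.5) = 19.9 J/K.
The insulated surroundings exchange no heat, so ΔS_surr = 0 and ΔS_universe = ΔS_gas.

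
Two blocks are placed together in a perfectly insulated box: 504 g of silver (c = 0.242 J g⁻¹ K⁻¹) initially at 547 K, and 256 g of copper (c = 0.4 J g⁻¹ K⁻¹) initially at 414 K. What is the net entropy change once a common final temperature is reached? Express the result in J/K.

ΔS_total = 2.14 J/K

Energy balance: T_f = (m₁c₁T₁ + m₂c₂T₂)/(m₁c₁ + m₂c₂) = 486.3 K.
ΔS₁ = m₁c₁ ln(T_f/T₁) = 121.968 × ln(486.3/547) = -14.346 J/K.
ΔS₂ = m₂c₂ ln(T_f/T₂) = 102.4 × ln(486.3/414) = 16.482 J/K.
ΔS_total = -14.346 + 16.482 = 2.14 J/K.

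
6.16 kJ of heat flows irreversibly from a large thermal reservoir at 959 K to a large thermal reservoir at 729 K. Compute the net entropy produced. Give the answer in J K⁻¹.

ΔS_hot = −Q/T_H = −6160/959 = -6.423 J/K and ΔS_cold = +Q/T_C = 6160/729 = 8.45 J/K.
ΔS_total = -6.423 + 8.45 = 2.03 J/K, positive as the second law requires.

ΔS_total = 2.03 J/K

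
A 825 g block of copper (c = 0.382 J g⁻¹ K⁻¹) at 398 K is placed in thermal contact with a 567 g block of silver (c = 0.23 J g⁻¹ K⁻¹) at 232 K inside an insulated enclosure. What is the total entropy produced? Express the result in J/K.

Energy balance: T_f = (m₁c₁T₁ + m₂c₂T₂)/(m₁c₁ + m₂c₂) = 349.41 K.
ΔS₁ = m₁c₁ ln(T_f/T₁) = 315.15 × ln(349.41/398) = -41.03 J/K.
ΔS₂ = m₂c₂ ln(T_f/T₂) = 130.41 × ln(349.41/232) = 53.41 J/K.
ΔS_total = -41.03 + 53.41 = 12.4 J/K.

ΔS_total = 12.4 J/K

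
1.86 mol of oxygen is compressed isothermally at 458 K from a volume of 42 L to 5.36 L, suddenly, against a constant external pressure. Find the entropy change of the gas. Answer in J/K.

ΔS_gas = -31.8 J/K

Entropy is a state function, so ΔS_gas depends only on the end states.
For an isothermal ideal gas ΔS_gas = nR ln(V₂/V₁) = 1.86 × 8.314 × ln(5.36/42) = -31.8 J/K.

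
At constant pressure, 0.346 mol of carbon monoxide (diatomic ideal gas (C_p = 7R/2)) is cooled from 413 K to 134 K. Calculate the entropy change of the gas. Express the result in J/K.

ΔS = -11.3 J/K

At constant pressure, ΔS = nC_p ln(T₂/T₁) with C_p = 7R/2 = 29.1 J mol⁻¹ K⁻¹.
ΔS = 0.346 × 29.1 × ln(134/413) = -11.3 J/K.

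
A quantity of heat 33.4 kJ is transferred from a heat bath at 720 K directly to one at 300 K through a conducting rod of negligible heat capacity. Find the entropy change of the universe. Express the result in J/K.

ΔS_hot = −Q/T_H = −33400/720 = -46.39 J/K and ΔS_cold = +Q/T_C = 33400/300 = 111.3 J/K.
ΔS_total = -46.39 + 111.3 = 64.9 J/K, positive as the second law requires.

ΔS_total = 64.9 J/K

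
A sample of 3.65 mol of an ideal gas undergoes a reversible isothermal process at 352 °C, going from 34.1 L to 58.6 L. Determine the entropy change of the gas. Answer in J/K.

For an isothermal ideal gas ΔS_gas = nR ln(V₂/V₁) = 3.65 × 8.314 × ln(58.6/34.1) = 16.4 J/K.

ΔS_gas = 16.4 J/K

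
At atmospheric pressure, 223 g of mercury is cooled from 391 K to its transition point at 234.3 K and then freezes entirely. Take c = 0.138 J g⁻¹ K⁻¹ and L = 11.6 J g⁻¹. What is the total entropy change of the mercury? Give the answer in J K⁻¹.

Cooling step: ΔS₁ = m c ln(T_tr/T_i) = 223 × 0.138 × ln(234.3/391) = -15.76 J/K.
Phase change: ΔS₂ = −mL/T_tr = −223 × 11.6 / 234.3 = -11.04 J/K.
ΔS_total = (-15.76) + (-11.04) = -26.8 J/K.

ΔS = -26.8 J/K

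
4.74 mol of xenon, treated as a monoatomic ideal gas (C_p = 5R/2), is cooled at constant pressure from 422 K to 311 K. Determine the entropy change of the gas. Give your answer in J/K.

At constant pressure, ΔS = nC_p ln(T₂/T₁) with C_p = 5R/2 = 20.79 J mol⁻¹ K⁻¹.
ΔS = 4.74 × 20.79 × ln(311/422) = -30.1 J/K.

ΔS = -30.1 J/K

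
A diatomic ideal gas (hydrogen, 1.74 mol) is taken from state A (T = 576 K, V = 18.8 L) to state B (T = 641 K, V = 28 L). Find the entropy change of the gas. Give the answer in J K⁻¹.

ΔS = 9.63 J/K

Entropy is a state function: ΔS = nC_V ln(T₂/T₁) + nR ln(V₂/V₁), with C_V = 5R/2 = 20.79 J mol⁻¹ K⁻¹ for a diatomic ideal gas.
ΔS = 1.74 × [20.79 × ln(641/576) + 8.314 × ln(28/18.8)] = 9.63 J/K.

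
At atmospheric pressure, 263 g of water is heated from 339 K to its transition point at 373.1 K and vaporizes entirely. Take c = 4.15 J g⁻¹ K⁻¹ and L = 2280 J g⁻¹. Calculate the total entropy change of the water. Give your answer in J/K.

Warming step: ΔS₁ = m c ln(T_tr/T_i) = 263 × 4.15 × ln(373.1/339) = 104.6 J/K.
Phase change: ΔS₂ = +mL/T_tr = 263 × 2280 / 373.1 = 1607 J/K.
ΔS_total = (104.6) + (1607) = 1710 J/K.

ΔS = 1710 J/K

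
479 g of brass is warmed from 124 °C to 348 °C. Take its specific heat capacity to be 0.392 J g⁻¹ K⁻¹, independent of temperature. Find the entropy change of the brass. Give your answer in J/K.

In kelvin: T₁ = 397.15 K, T₂ = 621.15 K. ΔS = ∫dQ_rev/T = m c ln(T₂/T₁) = 479 × 0.392 × ln(621.15/397.15) = 84 J/K.

ΔS = 84 J/K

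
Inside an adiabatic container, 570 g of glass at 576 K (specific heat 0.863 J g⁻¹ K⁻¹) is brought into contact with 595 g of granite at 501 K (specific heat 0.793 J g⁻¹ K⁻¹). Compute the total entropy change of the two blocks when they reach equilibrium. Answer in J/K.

Energy balance: T_f = (m₁c₁T₁ + m₂c₂T₂)/(m₁c₁ + m₂c₂) = 539.28 K.
ΔS₁ = m₁c₁ ln(T_f/T₁) = 491.91 × ln(539.28/576) = -32.4 J/K.
ΔS₂ = m₂c₂ ln(T_f/T₂) = 471.835 × ln(539.28/501) = 34.74 J/K.
ΔS_total = -32.4 + 34.74 = 2.34 J/K.

ΔS_total = 2.34 J/K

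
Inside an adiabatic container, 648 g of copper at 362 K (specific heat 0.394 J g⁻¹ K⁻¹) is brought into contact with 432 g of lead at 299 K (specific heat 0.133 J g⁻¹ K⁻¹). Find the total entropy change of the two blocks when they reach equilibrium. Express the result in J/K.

Energy balance: T_f = (m₁c₁T₁ + m₂c₂T₂)/(m₁c₁ + m₂c₂) = 350.43 K.
ΔS₁ = m₁c₁ ln(T_f/T₁) = 255.312 × ln(350.43/362) = -8.296 J/K.
ΔS₂ = m₂c₂ ln(T_f/T₂) = 57.456 × ln(350.43/299) = 9.119 J/K.
ΔS_total = -8.296 + 9.119 = 0.823 J/K.

ΔS_total = 0.823 J/K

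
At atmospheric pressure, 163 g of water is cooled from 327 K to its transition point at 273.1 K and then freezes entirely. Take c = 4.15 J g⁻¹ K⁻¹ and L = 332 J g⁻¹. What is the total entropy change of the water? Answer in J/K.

ΔS = -320 J/K

Cooling step: ΔS₁ = m c ln(T_tr/T_i) = 163 × 4.15 × ln(273.1/327) = -121.8 J/K.
Phase change: ΔS₂ = −mL/T_tr = −163 × 332 / 273.1 = -198.2 J/K.
ΔS_total = (-121.8) + (-198.2) = -320 J/K.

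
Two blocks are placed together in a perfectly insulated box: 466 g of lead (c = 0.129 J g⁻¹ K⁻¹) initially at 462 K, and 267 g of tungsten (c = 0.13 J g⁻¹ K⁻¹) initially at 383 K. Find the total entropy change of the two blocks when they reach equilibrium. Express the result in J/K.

Energy balance: T_f = (m₁c₁T₁ + m₂c₂T₂)/(m₁c₁ + m₂c₂) = 433.08 K.
ΔS₁ = m₁c₁ ln(T_f/T₁) = 60.114 × ln(433.08/462) = -3.886 J/K.
ΔS₂ = m₂c₂ ln(T_f/T₂) = 34.71 × ln(433.08/383) = 4.266 J/K.
ΔS_total = -3.886 + 4.266 = 0.38 J/K.

ΔS_total = 0.38 J/K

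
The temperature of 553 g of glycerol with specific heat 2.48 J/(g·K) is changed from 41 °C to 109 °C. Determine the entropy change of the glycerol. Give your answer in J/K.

ΔS = 269 J/K

In kelvin: T₁ = 314.15 K, T₂ = 382.15 K. ΔS = ∫dQ_rev/T = m c ln(T₂/T₁) = 553 × 2.48 × ln(382.15/314.15) = 269 J/K.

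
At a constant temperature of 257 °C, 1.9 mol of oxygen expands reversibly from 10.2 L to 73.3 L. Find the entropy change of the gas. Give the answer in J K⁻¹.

ΔS_gas = 31.2 J/K

For an isothermal ideal gas ΔS_gas = nR ln(V₂/V₁) = 1.9 × 8.314 × ln(73.3/10.2) = 31.2 J/K.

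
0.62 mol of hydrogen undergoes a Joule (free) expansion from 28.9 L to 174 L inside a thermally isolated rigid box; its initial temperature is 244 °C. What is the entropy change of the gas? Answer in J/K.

ΔS_gas = 9.25 J/K

No heat is exchanged and no work is done, so the ideal-gas temperature stays constant.
Entropy is a state function; using a reversible isothermal path, ΔS_gas = nR ln(V₂/V₁) = 0.62 × 8.314 × ln(174/28.9) = 9.25 J/K.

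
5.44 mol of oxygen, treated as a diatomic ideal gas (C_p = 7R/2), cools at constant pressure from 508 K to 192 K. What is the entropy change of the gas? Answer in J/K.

ΔS = -154 J/K

At constant pressure, ΔS = nC_p ln(T₂/T₁) with C_p = 7R/2 = 29.1 J mol⁻¹ K⁻¹.
ΔS = 5.44 × 29.1 × ln(192/508) = -154 J/K.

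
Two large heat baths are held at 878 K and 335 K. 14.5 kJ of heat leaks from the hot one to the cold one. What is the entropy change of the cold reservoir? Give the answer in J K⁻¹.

The cold reservoir gains heat Q, so ΔS_cold = +Q/T_C = 14500/335 = 43.3 J/K.

ΔS_cold = 43.3 J/K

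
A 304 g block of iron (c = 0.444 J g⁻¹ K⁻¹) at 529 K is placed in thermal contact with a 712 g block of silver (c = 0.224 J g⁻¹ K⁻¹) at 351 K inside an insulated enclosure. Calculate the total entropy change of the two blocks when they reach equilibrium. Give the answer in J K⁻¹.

Energy balance: T_f = (m₁c₁T₁ + m₂c₂T₂)/(m₁c₁ + m₂c₂) = 432.59 K.
ΔS₁ = m₁c₁ ln(T_f/T₁) = 134.976 × ln(432.59/529) = -27.156 J/K.
ΔS₂ = m₂c₂ ln(T_f/T₂) = 159.488 × ln(432.59/351) = 33.334 J/K.
ΔS_total = -27.156 + 33.334 = 6.18 J/K.

ΔS_total = 6.18 J/K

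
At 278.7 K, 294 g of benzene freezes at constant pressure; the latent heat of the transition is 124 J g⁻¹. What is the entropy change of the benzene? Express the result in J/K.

ΔS = -131 J/K

Heat released by the substance: Q = −mL = −294 × 124 = −36456 J.
At constant T, ΔS = Q_rev/T = −36456 / 278.7 = -131 J/K.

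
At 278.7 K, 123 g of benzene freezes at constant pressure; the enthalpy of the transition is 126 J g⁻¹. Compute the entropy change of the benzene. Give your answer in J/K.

Heat released by the substance: Q = −mL = −123 × 126 = −15498 J.
At constant T, ΔS = Q_rev/T = −15498 / 278.7 = -55.6 J/K.

ΔS = -55.6 J/K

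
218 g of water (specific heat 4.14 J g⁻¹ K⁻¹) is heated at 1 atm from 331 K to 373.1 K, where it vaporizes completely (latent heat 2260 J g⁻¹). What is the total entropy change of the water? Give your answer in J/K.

ΔS = 1430 J/K

Warming step: ΔS₁ = m c ln(T_tr/T_i) = 218 × 4.14 × ln(373.1/331) = 108.1 J/K.
Phase change: ΔS₂ = +mL/T_tr = 218 × 2260 / 373.1 = 1321 J/K.
ΔS_total = (108.1) + (1321) = 1430 J/K.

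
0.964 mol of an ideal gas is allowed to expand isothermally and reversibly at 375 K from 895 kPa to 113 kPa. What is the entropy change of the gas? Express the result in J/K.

For an isothermal ideal gas ΔS_gas = nR ln(P₁/P₂) = 0.964 × 8.314 × ln(895/113) = 16.6 J/K.

ΔS_gas = 16.6 J/K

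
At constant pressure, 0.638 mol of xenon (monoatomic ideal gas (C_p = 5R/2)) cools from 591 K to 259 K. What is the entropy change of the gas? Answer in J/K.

ΔS = -10.9 J/K

At constant pressure, ΔS = nC_p ln(T₂/T₁) with C_p = 5R/2 = 20.79 J mol⁻¹ K⁻¹.
ΔS = 0.638 × 20.79 × ln(259/591) = -10.9 J/K.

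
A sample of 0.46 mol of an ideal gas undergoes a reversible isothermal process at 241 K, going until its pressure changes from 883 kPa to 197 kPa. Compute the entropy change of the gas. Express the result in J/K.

ΔS_gas = 5.74 J/K

For an isothermal ideal gas ΔS_gas = nR ln(P₁/P₂) = 0.46 × 8.314 × ln(883/197) = 5.74 J/K.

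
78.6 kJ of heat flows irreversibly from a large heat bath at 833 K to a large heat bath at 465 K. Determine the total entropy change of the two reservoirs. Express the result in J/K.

ΔS_total = 74.7 J/K

ΔS_hot = −Q/T_H = −78600/833 = -94.358 J/K and ΔS_cold = +Q/T_C = 78600/465 = 169.03 J/K.
ΔS_total = -94.358 + 169.03 = 74.7 J/K, positive as the second law requires.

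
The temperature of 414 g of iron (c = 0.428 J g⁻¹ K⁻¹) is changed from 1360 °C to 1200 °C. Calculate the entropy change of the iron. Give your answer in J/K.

In kelvin: T₁ = 1633.15 K, T₂ = 1473.15 K. ΔS = ∫dQ_rev/T = m c ln(T₂/T₁) = 414 × 0.428 × ln(1473.15/1633.15) = -18.3 J/K.

ΔS = -18.3 J/K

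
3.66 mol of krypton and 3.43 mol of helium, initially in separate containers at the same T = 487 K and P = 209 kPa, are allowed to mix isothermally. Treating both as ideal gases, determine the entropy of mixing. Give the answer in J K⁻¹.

ΔS_mix = 40.8 J/K

Mole fractions: x_A = 3.66/7.09 = 0.516, x_B = 0.484.
ΔS_mix = −R(n_A ln x_A + n_B ln x_B) = −8.314 × (3.66 ln 0.516 + 3.43 ln 0.484) = 40.8 J/K.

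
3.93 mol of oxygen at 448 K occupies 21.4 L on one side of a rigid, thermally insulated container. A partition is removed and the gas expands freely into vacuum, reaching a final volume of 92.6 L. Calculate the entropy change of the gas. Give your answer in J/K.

ΔS_gas = 47.9 J/K

No heat is exchanged and no work is done, so the ideal-gas temperature stays constant.
Entropy is a state function; using a reversible isothermal path, ΔS_gas = nR ln(V₂/V₁) = 3.93 × 8.314 × ln(92.6/21.4) = 47.9 J/K.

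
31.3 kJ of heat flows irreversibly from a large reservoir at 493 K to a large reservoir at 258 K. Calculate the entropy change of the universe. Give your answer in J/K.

ΔS_total = 57.8 J/K

ΔS_hot = −Q/T_H = −31300/493 = -63.49 J/K and ΔS_cold = +Q/T_C = 31300/258 = 121.3 J/K.
ΔS_total = -63.49 + 121.3 = 57.8 J/K, positive as the second law requires.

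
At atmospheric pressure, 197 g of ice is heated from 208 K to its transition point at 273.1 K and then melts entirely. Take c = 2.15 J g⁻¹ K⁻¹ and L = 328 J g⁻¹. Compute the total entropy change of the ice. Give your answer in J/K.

ΔS = 352 J/K

Warming step: ΔS₁ = m c ln(T_tr/T_i) = 197 × 2.15 × ln(273.1/208) = 115.3 J/K.
Phase change: ΔS₂ = +mL/T_tr = 197 × 328 / 273.1 = 236.6 J/K.
ΔS_total = (115.3) + (236.6) = 352 J/K.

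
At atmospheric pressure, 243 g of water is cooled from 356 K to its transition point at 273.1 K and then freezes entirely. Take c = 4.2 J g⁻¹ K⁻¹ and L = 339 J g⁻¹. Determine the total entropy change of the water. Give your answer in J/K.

ΔS = -572 J/K

Cooling step: ΔS₁ = m c ln(T_tr/T_i) = 243 × 4.2 × ln(273.1/356) = -270.6 J/K.
Phase change: ΔS₂ = −mL/T_tr = −243 × 339 / 273.1 = -301.6 J/K.
ΔS_total = (-270.6) + (-301.6) = -572 J/K.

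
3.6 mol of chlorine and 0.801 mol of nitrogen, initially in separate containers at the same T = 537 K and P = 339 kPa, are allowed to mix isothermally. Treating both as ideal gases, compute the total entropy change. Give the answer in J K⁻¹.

Mole fractions: x_A = 3.6/4.4 = 0.818, x_B = 0.182.
ΔS_mix = −R(n_A ln x_A + n_B ln x_B) = −8.314 × (3.6 ln 0.818 + 0.801 ln 0.182) = 17.4 J/K.

ΔS_mix = 17.4 J/K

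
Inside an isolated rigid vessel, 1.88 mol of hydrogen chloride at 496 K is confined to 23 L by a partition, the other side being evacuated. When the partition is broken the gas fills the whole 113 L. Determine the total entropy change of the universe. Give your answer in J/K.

ΔS_universe = 24.9 J/K

For an ideal gas in free expansion Q = 0 and W = 0, so T is unchanged.
Entropy is a state function; using a reversible isothermal path, ΔS_gas = nR ln(V₂/V₁) = 1.88 × 8.314 × ln(113/23) = 24.9 J/K.
The insulated surroundings exchange no heat, so ΔS_surr = 0 and ΔS_universe = ΔS_gas.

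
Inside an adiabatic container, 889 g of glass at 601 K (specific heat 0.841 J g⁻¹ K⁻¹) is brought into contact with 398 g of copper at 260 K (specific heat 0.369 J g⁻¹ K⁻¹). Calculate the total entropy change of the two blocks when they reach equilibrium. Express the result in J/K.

Energy balance: T_f = (m₁c₁T₁ + m₂c₂T₂)/(m₁c₁ + m₂c₂) = 545.01 K.
ΔS₁ = m₁c₁ ln(T_f/T₁) = 747.649 × ln(545.01/601) = -73.11 J/K.
ΔS₂ = m₂c₂ ln(T_f/T₂) = 146.862 × ln(545.01/260) = 108.7 J/K.
ΔS_total = -73.11 + 108.7 = 35.6 J/K.

ΔS_total = 35.6 J/K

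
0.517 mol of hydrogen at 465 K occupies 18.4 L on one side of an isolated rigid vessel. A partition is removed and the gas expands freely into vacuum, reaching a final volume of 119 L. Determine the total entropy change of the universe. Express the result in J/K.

No heat is exchanged and no work is done, so the ideal-gas temperature stays constant.
Entropy is a state function; using a reversible isothermal path, ΔS_gas = nR ln(V₂/V₁) = 0.517 × 8.314 × ln(119/18.4) = 8.02 J/K.
The insulated surroundings exchange no heat, so ΔS_surr = 0 and ΔS_universe = ΔS_gas.

ΔS_universe = 8.02 J/K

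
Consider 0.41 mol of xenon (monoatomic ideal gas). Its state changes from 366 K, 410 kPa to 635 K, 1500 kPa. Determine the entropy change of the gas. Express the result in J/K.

ΔS = nC_p ln(T₂/T₁) − nR ln(P₂/P₁), with C_p = 5R/2 = 20.79 J mol⁻¹ K⁻¹ for a monoatomic ideal gas.
ΔS = 0.41 × [20.79 × ln(635/366) − 8.314 × ln(1500/410)] = 0.274 J/K.

ΔS = 0.274 J/K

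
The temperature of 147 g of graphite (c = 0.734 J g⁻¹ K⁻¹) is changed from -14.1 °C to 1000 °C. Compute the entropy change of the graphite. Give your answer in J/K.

In kelvin: T₁ = 259.05 K, T₂ = 1273.15 K. ΔS = ∫dQ_rev/T = m c ln(T₂/T₁) = 147 × 0.734 × ln(1273.15/259.05) = 172 J/K.

ΔS = 172 J/K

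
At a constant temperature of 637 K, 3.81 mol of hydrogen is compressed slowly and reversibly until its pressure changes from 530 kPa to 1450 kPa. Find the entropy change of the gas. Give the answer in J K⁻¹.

ΔS_gas = -31.9 J/K

For an isothermal ideal gas ΔS_gas = nR ln(P₁/P₂) = 3.81 × 8.314 × ln(530/1450) = -31.9 J/K.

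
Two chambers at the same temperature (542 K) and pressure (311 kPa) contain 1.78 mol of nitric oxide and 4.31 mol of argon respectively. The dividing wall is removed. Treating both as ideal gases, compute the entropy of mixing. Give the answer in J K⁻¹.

ΔS_mix = 30.6 J/K

Mole fractions: x_A = 1.78/6.09 = 0.292, x_B = 0.708.
ΔS_mix = −R(n_A ln x_A + n_B ln x_B) = −8.314 × (1.78 ln 0.292 + 4.31 ln 0.708) = 30.6 J/K.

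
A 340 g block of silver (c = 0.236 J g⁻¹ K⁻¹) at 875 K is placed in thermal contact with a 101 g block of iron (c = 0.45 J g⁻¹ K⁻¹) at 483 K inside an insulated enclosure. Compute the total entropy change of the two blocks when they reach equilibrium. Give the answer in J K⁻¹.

Energy balance: T_f = (m₁c₁T₁ + m₂c₂T₂)/(m₁c₁ + m₂c₂) = 733.25 K.
ΔS₁ = m₁c₁ ln(T_f/T₁) = 80.24 × ln(733.25/875) = -14.18 J/K.
ΔS₂ = m₂c₂ ln(T_f/T₂) = 45.45 × ln(733.25/483) = 18.97 J/K.
ΔS_total = -14.18 + 18.97 = 4.79 J/K.

ΔS_total = 4.79 J/K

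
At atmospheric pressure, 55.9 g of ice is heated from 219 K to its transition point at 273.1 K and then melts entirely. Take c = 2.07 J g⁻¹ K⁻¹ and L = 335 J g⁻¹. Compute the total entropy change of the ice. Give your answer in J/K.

Warming step: ΔS₁ = m c ln(T_tr/T_i) = 55.9 × 2.07 × ln(273.1/219) = 25.55 J/K.
Phase change: ΔS₂ = +mL/T_tr = 55.9 × 335 / 273.1 = 68.57 J/K.
ΔS_total = (25.55) + (68.57) = 94.1 J/K.

ΔS = 94.1 J/K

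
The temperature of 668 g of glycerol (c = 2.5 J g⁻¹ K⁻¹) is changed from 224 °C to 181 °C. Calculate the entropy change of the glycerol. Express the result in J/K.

ΔS = -151 J/K

In kelvin: T₁ = 497.15 K, T₂ = 454.15 K. ΔS = ∫dQ_rev/T = m c ln(T₂/T₁) = 668 × 2.5 × ln(454.15/497.15) = -151 J/K.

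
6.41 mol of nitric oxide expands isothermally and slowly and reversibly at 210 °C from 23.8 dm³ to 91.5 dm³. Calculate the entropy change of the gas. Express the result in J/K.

For an isothermal ideal gas ΔS_gas = nR ln(V₂/V₁) = 6.41 × 8.314 × ln(91.5/23.8) = 71.8 J/K.

ΔS_gas = 71.8 J/K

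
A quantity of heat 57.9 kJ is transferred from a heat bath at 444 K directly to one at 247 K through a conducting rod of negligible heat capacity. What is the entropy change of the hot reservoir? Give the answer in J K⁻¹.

ΔS_hot = -130 J/K

The hot reservoir loses heat Q, so ΔS_hot = −Q/T_H = −57900/444 = -130 J/K.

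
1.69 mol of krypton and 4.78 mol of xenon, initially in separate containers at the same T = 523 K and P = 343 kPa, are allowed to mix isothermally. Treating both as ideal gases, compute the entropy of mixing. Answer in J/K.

ΔS_mix = 30.9 J/K

Mole fractions: x_A = 1.69/6.47 = 0.261, x_B = 0.739.
ΔS_mix = −R(n_A ln x_A + n_B ln x_B) = −8.314 × (1.69 ln 0.261 + 4.78 ln 0.739) = 30.9 J/K.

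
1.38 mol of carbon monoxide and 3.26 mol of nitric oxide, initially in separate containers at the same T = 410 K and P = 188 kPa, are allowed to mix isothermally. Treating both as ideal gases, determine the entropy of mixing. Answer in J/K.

Mole fractions: x_A = 1.38/4.64 = 0.297, x_B = 0.703.
ΔS_mix = −R(n_A ln x_A + n_B ln x_B) = −8.314 × (1.38 ln 0.297 + 3.26 ln 0.703) = 23.5 J/K.

ΔS_mix = 23.5 J/K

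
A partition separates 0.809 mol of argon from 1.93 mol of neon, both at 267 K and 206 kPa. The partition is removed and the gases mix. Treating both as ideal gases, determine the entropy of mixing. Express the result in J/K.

Mole fractions: x_A = 0.809/2.74 = 0.295, x_B = 0.705.
ΔS_mix = −R(n_A ln x_A + n_B ln x_B) = −8.314 × (0.809 ln 0.295 + 1.93 ln 0.705) = 13.8 J/K.

ΔS_mix = 13.8 J/K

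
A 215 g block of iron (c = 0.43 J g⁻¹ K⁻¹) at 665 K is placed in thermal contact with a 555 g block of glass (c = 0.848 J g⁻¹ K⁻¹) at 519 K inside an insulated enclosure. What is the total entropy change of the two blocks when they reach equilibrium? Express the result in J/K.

Energy balance: T_f = (m₁c₁T₁ + m₂c₂T₂)/(m₁c₁ + m₂c₂) = 542.97 K.
ΔS₁ = m₁c₁ ln(T_f/T₁) = 92.45 × ln(542.97/665) = -18.74 J/K.
ΔS₂ = m₂c₂ ln(T_f/T₂) = 470.64 × ln(542.97/519) = 21.25 J/K.
ΔS_total = -18.74 + 21.25 = 2.51 J/K.

ΔS_total = 2.51 J/K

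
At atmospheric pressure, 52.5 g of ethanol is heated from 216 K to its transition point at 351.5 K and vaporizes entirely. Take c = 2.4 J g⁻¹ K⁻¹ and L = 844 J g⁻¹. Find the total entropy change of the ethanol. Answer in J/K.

Warming step: ΔS₁ = m c ln(T_tr/T_i) = 52.5 × 2.4 × ln(351.5/216) = 61.35 J/K.
Phase change: ΔS₂ = +mL/T_tr = 52.5 × 844 / 351.5 = 126.1 J/K.
ΔS_total = (61.35) + (126.1) = 187 J/K.

ΔS = 187 J/K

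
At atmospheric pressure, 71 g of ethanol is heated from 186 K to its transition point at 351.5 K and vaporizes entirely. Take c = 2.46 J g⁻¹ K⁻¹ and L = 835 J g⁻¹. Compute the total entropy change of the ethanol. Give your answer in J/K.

Warming step: ΔS₁ = m c ln(T_tr/T_i) = 71 × 2.46 × ln(351.5/186) = 111.2 J/K.
Phase change: ΔS₂ = +mL/T_tr = 71 × 835 / 351.5 = 168.7 J/K.
ΔS_total = (111.2) + (168.7) = 280 J/K.

ΔS = 280 J/K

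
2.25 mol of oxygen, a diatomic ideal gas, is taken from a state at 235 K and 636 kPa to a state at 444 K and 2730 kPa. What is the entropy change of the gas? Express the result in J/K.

ΔS = 14.4 J/K

ΔS = nC_p ln(T₂/T₁) − nR ln(P₂/P₁), with C_p = 7R/2 = 29.1 J mol⁻¹ K⁻¹ for a diatomic ideal gas.
ΔS = 2.25 × [29.1 × ln(444/235) − 8.314 × ln(2730/636)] = 14.4 J/K.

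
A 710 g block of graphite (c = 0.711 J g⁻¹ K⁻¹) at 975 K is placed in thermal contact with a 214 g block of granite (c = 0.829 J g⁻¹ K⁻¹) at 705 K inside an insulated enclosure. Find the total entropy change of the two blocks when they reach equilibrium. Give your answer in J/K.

ΔS_total = 6.54 J/K

Energy balance: T_f = (m₁c₁T₁ + m₂c₂T₂)/(m₁c₁ + m₂c₂) = 904.79 K.
ΔS₁ = m₁c₁ ln(T_f/T₁) = 504.81 × ln(904.79/975) = -37.7278 J/K.
ΔS₂ = m₂c₂ ln(T_f/T₂) = 177.406 × ln(904.79/705) = 44.2633 J/K.
ΔS_total = -37.7278 + 44.2633 = 6.54 J/K.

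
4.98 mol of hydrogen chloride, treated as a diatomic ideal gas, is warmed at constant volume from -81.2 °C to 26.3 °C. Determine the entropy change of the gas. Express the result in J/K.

In kelvin: T₁ = 191.95 K, T₂ = 299.45 K. At constant volume, ΔS = nC_V ln(T₂/T₁) with C_V = 5R/2 = 20.79 J mol⁻¹ K⁻¹.
ΔS = 4.98 × 20.79 × ln(299.45/191.95) = 46 J/K.

ΔS = 46 J/K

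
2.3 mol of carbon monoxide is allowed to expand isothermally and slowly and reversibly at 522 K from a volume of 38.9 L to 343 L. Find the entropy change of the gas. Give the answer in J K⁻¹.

For an isothermal ideal gas ΔS_gas = nR ln(V₂/V₁) = 2.3 × 8.314 × ln(343/38.9) = 41.6 J/K.

ΔS_gas = 41.6 J/K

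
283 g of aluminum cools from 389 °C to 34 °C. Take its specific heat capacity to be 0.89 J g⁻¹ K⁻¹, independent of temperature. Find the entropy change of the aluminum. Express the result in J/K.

ΔS = -193 J/K

In kelvin: T₁ = 662.15 K, T₂ = 307.15 K. ΔS = ∫dQ_rev/T = m c ln(T₂/T₁) = 283 × 0.89 × ln(307.15/662.15) = -193 J/K.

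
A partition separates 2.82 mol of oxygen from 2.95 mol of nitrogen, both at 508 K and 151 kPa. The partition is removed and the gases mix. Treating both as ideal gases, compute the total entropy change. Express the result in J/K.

ΔS_mix = 33.2 J/K

Mole fractions: x_A = 2.82/5.77 = 0.489, x_B = 0.511.
ΔS_mix = −R(n_A ln x_A + n_B ln x_B) = −8.314 × (2.82 ln 0.489 + 2.95 ln 0.511) = 33.2 J/K.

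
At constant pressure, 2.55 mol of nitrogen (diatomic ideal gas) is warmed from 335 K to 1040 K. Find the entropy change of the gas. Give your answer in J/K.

At constant pressure, ΔS = nC_p ln(T₂/T₁) with C_p = 7R/2 = 29.1 J mol⁻¹ K⁻¹.
ΔS = 2.55 × 29.1 × ln(1040/335) = 84.1 J/K.

ΔS = 84.1 J/K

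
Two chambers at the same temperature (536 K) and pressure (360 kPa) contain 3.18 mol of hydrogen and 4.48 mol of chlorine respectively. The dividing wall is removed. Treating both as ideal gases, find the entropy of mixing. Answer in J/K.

Mole fractions: x_A = 3.18/7.66 = 0.415, x_B = 0.585.
ΔS_mix = −R(n_A ln x_A + n_B ln x_B) = −8.314 × (3.18 ln 0.415 + 4.48 ln 0.585) = 43.2 J/K.

ΔS_mix = 43.2 J/K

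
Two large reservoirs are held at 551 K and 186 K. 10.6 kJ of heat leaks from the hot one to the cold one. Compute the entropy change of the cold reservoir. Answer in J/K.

ΔS_cold = 57 J/K

The cold reservoir gains heat Q, so ΔS_cold = +Q/T_C = 10600/186 = 57 J/K.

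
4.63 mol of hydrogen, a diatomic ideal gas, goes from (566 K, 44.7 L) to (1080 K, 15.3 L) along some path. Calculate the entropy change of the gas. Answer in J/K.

Entropy is a state function: ΔS = nC_V ln(T₂/T₁) + nR ln(V₂/V₁), with C_V = 5R/2 = 20.79 J mol⁻¹ K⁻¹ for a diatomic ideal gas.
ΔS = 4.63 × [20.79 × ln(1080/566) + 8.314 × ln(15.3/44.7)] = 20.9 J/K.

ΔS = 20.9 J/K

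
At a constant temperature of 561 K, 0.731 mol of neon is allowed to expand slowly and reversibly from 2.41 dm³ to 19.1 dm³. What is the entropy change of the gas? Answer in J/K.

For an isothermal ideal gas ΔS_gas = nR ln(V₂/V₁) = 0.731 × 8.314 × ln(19.1/2.41) = 12.6 J/K.

ΔS_gas = 12.6 J/K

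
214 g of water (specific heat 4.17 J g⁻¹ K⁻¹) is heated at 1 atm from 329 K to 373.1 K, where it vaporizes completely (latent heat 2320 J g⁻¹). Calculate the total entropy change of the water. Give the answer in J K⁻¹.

Warming step: ΔS₁ = m c ln(T_tr/T_i) = 214 × 4.17 × ln(373.1/329) = 112.3 J/K.
Phase change: ΔS₂ = +mL/T_tr = 214 × 2320 / 373.1 = 1331 J/K.
ΔS_total = (112.3) + (1331) = 1440 J/K.

ΔS = 1440 J/K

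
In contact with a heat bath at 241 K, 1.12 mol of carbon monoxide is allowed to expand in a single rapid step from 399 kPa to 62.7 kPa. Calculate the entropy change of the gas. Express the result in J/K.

Entropy is a state function, so ΔS_gas depends only on the end states.
For an isothermal ideal gas ΔS_gas = nR ln(P₁/P₂) = 1.12 × 8.314 × ln(399/62.7) = 17.2 J/K.

ΔS_gas = 17.2 J/K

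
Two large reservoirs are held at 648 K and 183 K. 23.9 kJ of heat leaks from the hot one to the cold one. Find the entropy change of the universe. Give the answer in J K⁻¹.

ΔS_hot = −Q/T_H = −23900/648 = -36.88 J/K and ΔS_cold = +Q/T_C = 23900/183 = 130.6 J/K.
ΔS_total = -36.88 + 130.6 = 93.7 J/K, positive as the second law requires.

ΔS_total = 93.7 J/K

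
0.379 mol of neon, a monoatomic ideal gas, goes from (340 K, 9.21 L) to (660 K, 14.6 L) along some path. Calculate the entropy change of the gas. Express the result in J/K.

Entropy is a state function: ΔS = nC_V ln(T₂/T₁) + nR ln(V₂/V₁), with C_V = 3R/2 = 12.47 J mol⁻¹ K⁻¹ for a monoatomic ideal gas.
ΔS = 0.379 × [12.47 × ln(660/340) + 8.314 × ln(14.6/9.21)] = 4.59 J/K.

ΔS = 4.59 J/K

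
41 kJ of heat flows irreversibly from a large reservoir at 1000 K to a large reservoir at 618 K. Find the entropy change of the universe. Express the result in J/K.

ΔS_hot = −Q/T_H = −41000/1000 = -41 J/K and ΔS_cold = +Q/T_C = 41000/618 = 66.34 J/K.
ΔS_total = -41 + 66.34 = 25.3 J/K, positive as the second law requires.

ΔS_total = 25.3 J/K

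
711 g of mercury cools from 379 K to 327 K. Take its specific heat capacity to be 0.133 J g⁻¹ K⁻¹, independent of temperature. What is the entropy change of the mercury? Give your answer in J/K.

ΔS = ∫dQ_rev/T = m c ln(T₂/T₁) = 711 × 0.133 × ln(327/379) = -14 J/K.

ΔS = -14 J/K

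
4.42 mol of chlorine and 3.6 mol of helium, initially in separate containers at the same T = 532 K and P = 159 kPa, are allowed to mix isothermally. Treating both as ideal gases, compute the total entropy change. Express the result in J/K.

Mole fractions: x_A = 4.42/8.02 = 0.551, x_B = 0.449.
ΔS_mix = −R(n_A ln x_A + n_B ln x_B) = −8.314 × (4.42 ln 0.551 + 3.6 ln 0.449) = 45.9 J/K.

ΔS_mix = 45.9 J/K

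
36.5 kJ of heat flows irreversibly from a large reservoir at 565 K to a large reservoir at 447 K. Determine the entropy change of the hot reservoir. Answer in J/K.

The hot reservoir loses heat Q, so ΔS_hot = −Q/T_H = −36500/565 = -64.6 J/K.

ΔS_hot = -64.6 J/K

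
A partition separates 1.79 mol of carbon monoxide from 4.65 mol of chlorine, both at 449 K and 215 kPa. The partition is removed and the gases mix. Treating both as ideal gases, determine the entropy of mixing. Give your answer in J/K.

Mole fractions: x_A = 1.79/6.44 = 0.278, x_B = 0.722.
ΔS_mix = −R(n_A ln x_A + n_B ln x_B) = −8.314 × (1.79 ln 0.278 + 4.65 ln 0.722) = 31.6 J/K.

ΔS_mix = 31.6 J/K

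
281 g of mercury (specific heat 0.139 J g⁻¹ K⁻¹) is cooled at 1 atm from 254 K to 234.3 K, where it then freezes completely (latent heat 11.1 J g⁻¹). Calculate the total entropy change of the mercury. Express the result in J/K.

Cooling step: ΔS₁ = m c ln(T_tr/T_i) = 281 × 0.139 × ln(234.3/254) = -3.153 J/K.
Phase change: ΔS₂ = −mL/T_tr = −281 × 11.1 / 234.3 = -13.31 J/K.
ΔS_total = (-3.153) + (-13.31) = -16.5 J/K.

ΔS = -16.5 J/K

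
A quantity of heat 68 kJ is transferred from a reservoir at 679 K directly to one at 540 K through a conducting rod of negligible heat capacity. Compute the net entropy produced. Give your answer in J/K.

ΔS_total = 25.8 J/K

ΔS_hot = −Q/T_H = −68000/679 = -100.1 J/K and ΔS_cold = +Q/T_C = 68000/540 = 125.9 J/K.
ΔS_total = -100.1 + 125.9 = 25.8 J/K, positive as the second law requires.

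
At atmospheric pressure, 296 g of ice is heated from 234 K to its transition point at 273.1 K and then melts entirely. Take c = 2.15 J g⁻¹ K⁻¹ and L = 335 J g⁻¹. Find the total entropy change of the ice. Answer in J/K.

ΔS = 461 J/K

Warming step: ΔS₁ = m c ln(T_tr/T_i) = 296 × 2.15 × ln(273.1/234) = 98.33 J/K.
Phase change: ΔS₂ = +mL/T_tr = 296 × 335 / 273.1 = 363.1 J/K.
ΔS_total = (98.33) + (363.1) = 461 J/K.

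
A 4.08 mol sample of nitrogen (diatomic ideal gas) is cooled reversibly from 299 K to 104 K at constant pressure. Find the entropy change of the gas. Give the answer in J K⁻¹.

ΔS = -125 J/K

At constant pressure, ΔS = nC_p ln(T₂/T₁) with C_p = 7R/2 = 29.1 J mol⁻¹ K⁻¹.
ΔS = 4.08 × 29.1 × ln(104/299) = -125 J/K.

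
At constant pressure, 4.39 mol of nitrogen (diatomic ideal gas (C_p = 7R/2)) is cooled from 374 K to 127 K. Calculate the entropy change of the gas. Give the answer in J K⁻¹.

ΔS = -138 J/K

At constant pressure, ΔS = nC_p ln(T₂/T₁) with C_p = 7R/2 = 29.1 J mol⁻¹ K⁻¹.
ΔS = 4.39 × 29.1 × ln(127/374) = -138 J/K.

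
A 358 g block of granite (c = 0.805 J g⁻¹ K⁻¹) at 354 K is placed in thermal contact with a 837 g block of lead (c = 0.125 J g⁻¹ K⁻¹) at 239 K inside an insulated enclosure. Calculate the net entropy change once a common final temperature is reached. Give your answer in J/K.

ΔS_total = 5.55 J/K

Energy balance: T_f = (m₁c₁T₁ + m₂c₂T₂)/(m₁c₁ + m₂c₂) = 323.37 K.
ΔS₁ = m₁c₁ ln(T_f/T₁) = 288.19 × ln(323.37/354) = -26.08 J/K.
ΔS₂ = m₂c₂ ln(T_f/T₂) = 104.625 × ln(323.37/239) = 31.63 J/K.
ΔS_total = -26.08 + 31.63 = 5.55 J/K.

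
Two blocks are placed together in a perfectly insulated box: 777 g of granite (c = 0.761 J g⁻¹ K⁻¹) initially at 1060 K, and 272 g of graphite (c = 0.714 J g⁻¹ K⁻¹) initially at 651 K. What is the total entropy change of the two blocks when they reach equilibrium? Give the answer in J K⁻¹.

ΔS_total = 15.9 J/K

Energy balance: T_f = (m₁c₁T₁ + m₂c₂T₂)/(m₁c₁ + m₂c₂) = 958.88 K.
ΔS₁ = m₁c₁ ln(T_f/T₁) = 591.297 × ln(958.88/1060) = -59.28 J/K.
ΔS₂ = m₂c₂ ln(T_f/T₂) = 194.208 × ln(958.88/651) = 75.21 J/K.
ΔS_total = -59.28 + 75.21 = 15.9 J/K.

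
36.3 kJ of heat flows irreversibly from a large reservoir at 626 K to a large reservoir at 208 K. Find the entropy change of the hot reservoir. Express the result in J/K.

ΔS_hot = -58 J/K

The hot reservoir loses heat Q, so ΔS_hot = −Q/T_H = −36300/626 = -58 J/K.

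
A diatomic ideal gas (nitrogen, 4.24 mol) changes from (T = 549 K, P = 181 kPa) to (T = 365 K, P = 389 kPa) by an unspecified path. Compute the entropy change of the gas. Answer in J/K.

ΔS = nC_p ln(T₂/T₁) − nR ln(P₂/P₁), with C_p = 7R/2 = 29.1 J mol⁻¹ K⁻¹ for a diatomic ideal gas.
ΔS = 4.24 × [29.1 × ln(365/549) − 8.314 × ln(389/181)] = -77.3 J/K.

ΔS = -77.3 J/K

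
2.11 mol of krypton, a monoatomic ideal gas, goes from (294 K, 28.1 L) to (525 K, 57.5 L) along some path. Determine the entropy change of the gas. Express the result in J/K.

Entropy is a state function: ΔS = nC_V ln(T₂/T₁) + nR ln(V₂/V₁), with C_V = 3R/2 = 12.47 J mol⁻¹ K⁻¹ for a monoatomic ideal gas.
ΔS = 2.11 × [12.47 × ln(525/294) + 8.314 × ln(57.5/28.1)] = 27.8 J/K.

ΔS = 27.8 J/K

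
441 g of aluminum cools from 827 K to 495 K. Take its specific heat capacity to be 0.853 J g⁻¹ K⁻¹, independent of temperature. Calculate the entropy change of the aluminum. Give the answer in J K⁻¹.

ΔS = -193 J/K

ΔS = ∫dQ_rev/T = m c ln(T₂/T₁) = 441 × 0.853 × ln(495/827) = -193 J/K.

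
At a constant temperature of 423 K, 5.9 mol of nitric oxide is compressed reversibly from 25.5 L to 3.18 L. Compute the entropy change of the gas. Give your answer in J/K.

For an isothermal ideal gas ΔS_gas = nR ln(V₂/V₁) = 5.9 × 8.314 × ln(3.18/25.5) = -102 J/K.

ΔS_gas = -102 J/K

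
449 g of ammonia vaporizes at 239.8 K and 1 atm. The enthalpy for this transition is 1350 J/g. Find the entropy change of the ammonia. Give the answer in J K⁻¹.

ΔS = 2530 J/K

Heat absorbed by the substance: Q = mL = 449 × 1350 = 606150 J.
At constant T, ΔS = Q_rev/T = 606150 / 239.8 = 2530 J/K.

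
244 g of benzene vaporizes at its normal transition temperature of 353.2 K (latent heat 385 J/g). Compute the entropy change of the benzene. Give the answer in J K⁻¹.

ΔS = 266 J/K

Heat absorbed by the substance: Q = mL = 244 × 385 = 93940 J.
At constant T, ΔS = Q_rev/T = 93940 / 353.2 = 266 J/K.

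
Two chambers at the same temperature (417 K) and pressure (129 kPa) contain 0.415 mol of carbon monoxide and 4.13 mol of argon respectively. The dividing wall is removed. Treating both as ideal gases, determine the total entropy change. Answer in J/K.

ΔS_mix = 11.5 J/K

Mole fractions: x_A = 0.415/4.54 = 0.0913, x_B = 0.909.
ΔS_mix = −R(n_A ln x_A + n_B ln x_B) = −8.314 × (0.415 ln 0.0913 + 4.13 ln 0.909) = 11.5 J/K.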